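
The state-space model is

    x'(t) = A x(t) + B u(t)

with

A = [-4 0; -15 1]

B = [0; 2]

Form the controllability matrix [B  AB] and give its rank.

1

AB = [[0], [2]]
Controllability matrix C = [B  AB] = [[0, 0], [2, 2]]
Every column of C is a scalar multiple of column 1 = [0, 2] (multipliers 1, 1), so the columns span a one-dimensional space.
C ≠ 0, hence rank(C) = 1.
rank(C) = 1 < n = 2, so the pair (A, B) is not completely controllable.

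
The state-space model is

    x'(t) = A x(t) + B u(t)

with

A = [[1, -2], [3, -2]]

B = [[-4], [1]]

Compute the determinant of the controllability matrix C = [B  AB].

62

AB = [[-6], [-14]]
Controllability matrix C = [B  AB] = [[-4, -6], [1, -14]]
det(C) = (-4)·(-14) - (-6)·1 = 56 - (-6) = 62
Since det(C) ≠ 0, rank(C) = 2 and the system is completely controllable.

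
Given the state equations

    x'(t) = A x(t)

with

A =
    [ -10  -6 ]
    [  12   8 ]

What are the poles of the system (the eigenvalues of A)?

-4, 2

det(sI - A) = s^2 - (tr A)s + det A, with tr A = (-10) + 8 = -2 and det A = (-10)·8 - (-6)·12 = -80 - (-72) = -8.
So p(s) = det(sI - A) = s^2 + 2s - 8.
Factor s^2 + 2s - 8: two numbers with sum -2 and product -8 are 2 and -4, so s^2 + 2s - 8 = (s - 2)(s + 4).
Hence p(s) = (s - 2) (s + 4), with roots -4, 2.
At least one eigenvalue has non-negative real part, so the system is not asymptotically stable.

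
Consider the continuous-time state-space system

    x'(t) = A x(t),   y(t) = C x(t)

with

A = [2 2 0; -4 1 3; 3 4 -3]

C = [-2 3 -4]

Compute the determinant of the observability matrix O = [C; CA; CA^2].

CA = [[-28, -17, 21]]
CA^2 = [[75, 11, -114]]
Observability matrix O = [C; CA; CA^2] = [[-2, 3, -4], [-28, -17, 21], [75, 11, -114]]
Expanding along the first row, det(O) = (-2)·((-17)·(-114) - 21·11) - 3·((-28)·(-114) - 21·75) + (-4)·((-28)·11 - (-17)·75) = (-2)·1707 - 3·1617 + (-4)·967 = -12133
Since det(O) ≠ 0, rank(O) = 3 and the system is completely observable.

-12133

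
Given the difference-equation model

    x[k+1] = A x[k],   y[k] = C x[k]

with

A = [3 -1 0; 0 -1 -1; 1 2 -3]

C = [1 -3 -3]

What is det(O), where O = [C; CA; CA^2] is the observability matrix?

CA = [[0, -4, 12]]
CA^2 = [[12, 28, -32]]
Observability matrix O = [C; CA; CA^2] = [[1, -3, -3], [0, -4, 12], [12, 28, -32]]
Expanding along the first row, det(O) = 1·((-4)·(-32) - 12·28) - (-3)·(0·(-32) - 12·12) + (-3)·(0·28 - (-4)·12) = 1·(-208) - (-3)·(-144) + (-3)·48 = -784
Since det(O) ≠ 0, rank(O) = 3 and the system is completely observable.

-784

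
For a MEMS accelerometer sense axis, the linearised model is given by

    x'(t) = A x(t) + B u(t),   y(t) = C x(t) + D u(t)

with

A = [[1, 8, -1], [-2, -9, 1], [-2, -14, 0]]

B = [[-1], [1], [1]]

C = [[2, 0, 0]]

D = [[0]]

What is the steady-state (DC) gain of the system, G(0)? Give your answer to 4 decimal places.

-0.1667

G(0) = C(-A)^{-1}B + D = -C A^{-1} B + D.
det A = -12, so A^{-1} = (1/-12)·adj(A) = [[-7/6, -7/6, 1/12], [1/6, 1/6, -1/12], [-5/6, 1/6, -7/12]]
A^{-1} B = [1/12, -1/12, 5/12]^T
C A^{-1} B = 1/6
G(0) = D - C A^{-1} B = 0 - (1/6) = -1/6 ≈ -0.1667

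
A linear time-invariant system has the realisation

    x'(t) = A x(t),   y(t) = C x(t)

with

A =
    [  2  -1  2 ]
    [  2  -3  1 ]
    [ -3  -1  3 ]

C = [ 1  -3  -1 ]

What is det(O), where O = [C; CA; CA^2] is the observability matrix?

448

CA = [[-1, 9, -4]]
CA^2 = [[28, -22, -5]]
Observability matrix O = [C; CA; CA^2] = [[1, -3, -1], [-1, 9, -4], [28, -22, -5]]
Expanding along the first row, det(O) = 1·(9·(-5) - (-4)·(-22)) - (-3)·((-1)·(-5) - (-4)·28) + (-1)·((-1)·(-22) - 9·28) = 1·(-133) - (-3)·117 + (-1)·(-230) = 448
Since det(O) ≠ 0, rank(O) = 3 and the system is completely observable.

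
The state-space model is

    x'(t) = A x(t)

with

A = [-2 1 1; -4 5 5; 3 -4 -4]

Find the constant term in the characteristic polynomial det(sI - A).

0

Expand det(sI - A) for the 3×3 matrix.
p(s) = s^3 + s^2 - s.
(Check: constant term = det(-A) = (-1)^3 det A = 0; coefficient of s^2 = -tr A = 1.)
The constant term is 0.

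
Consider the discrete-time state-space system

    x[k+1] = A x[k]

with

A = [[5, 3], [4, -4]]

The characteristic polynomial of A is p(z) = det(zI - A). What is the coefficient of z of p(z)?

-1

For a 2×2 matrix, det(zI - A) = z^2 - (tr A)z + det A.
tr A = 1, det A = -32.
So p(z) = z^2 - z - 32.
The coefficient of z is -1.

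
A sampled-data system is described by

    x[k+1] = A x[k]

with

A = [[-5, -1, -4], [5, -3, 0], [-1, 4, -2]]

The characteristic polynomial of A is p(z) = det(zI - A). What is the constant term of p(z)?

Expand det(zI - A) for the 3×3 matrix.
p(z) = z^3 + 10z^2 + 32z + 108.
(Check: constant term = det(-A) = (-1)^3 det A = 108; coefficient of z^2 = -tr A = 10.)
The constant term is 108.

108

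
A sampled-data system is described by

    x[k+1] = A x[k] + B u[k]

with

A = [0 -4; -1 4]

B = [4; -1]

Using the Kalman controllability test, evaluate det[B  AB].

-28

AB = [[4], [-8]]
Controllability matrix C = [B  AB] = [[4, 4], [-1, -8]]
det(C) = 4·(-8) - 4·(-1) = -32 - (-4) = -28
Since det(C) ≠ 0, rank(C) = 2 and the system is completely controllable.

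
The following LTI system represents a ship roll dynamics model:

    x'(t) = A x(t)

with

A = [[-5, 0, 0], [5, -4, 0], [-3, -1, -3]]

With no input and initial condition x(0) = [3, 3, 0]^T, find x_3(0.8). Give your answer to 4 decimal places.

det(sI - A) = s^3 - (tr A)s^2 + (M11 + M22 + M33)s - det A, where Mii is the 2×2 principal minor of A obtained by deleting row i and column i.
tr A = (-5) + (-4) + (-3) = -12; M11 = (-4)·(-3) - 0·(-1) = 12 - 0 = 12; M22 = (-5)·(-3) - 0·(-3) = 15 - 0 = 15; M33 = (-5)·(-4) - 0·5 = 20 - 0 = 20; sum of minors = 47.
det A = (-5)·((-4)·(-3) - 0·(-1)) - 0·(5·(-3) - 0·(-3)) + 0·(5·(-1) - (-4)·(-3)) = (-5)·12 - 0·(-15) + 0·(-17) = -60.
So p(s) = det(sI - A) = s^3 + 12s^2 + 47s + 60.
Rational-root test: any integer root divides 60. Testing small divisors, s = -3 works: p(-3) = -27 + 108 + (-141) + 60 = 0, so (s + 3) is a factor.
Dividing, p(s) = (s + 3)(s^2 + 9s + 20).
Factor s^2 + 9s + 20: two numbers with sum -9 and product 20 are -4 and -5, so s^2 + 9s + 20 = (s + 4)(s + 5).
Hence p(s) = (s + 3) (s + 4) (s + 5), with roots -5, -4, -3.
The eigenvalues -5, -4, -3 are distinct and real, so A is diagonalisable and x(t) = e^{At} x(0) = V diag(e^{λ_i t}) V^{-1} x(0), where the columns of V are the eigenvectors.
λ = -5: A - (-5)I = [[0, 0, 0], [5, 1, 0], [-3, -1, 2]]. v must be orthogonal to every row; (row 2) × (row 3) = [2, -10, -2], so take v_1 = [1, -5, -1]^T.
λ = -4: A - (-4)I = [[-1, 0, 0], [5, 0, 0], [-3, -1, 1]]. v must be orthogonal to every row; (row 1) × (row 3) = [0, 1, 1], so take v_2 = [0, 1, 1]^T.
λ = -3: A - (-3)I = [[-2, 0, 0], [5, -1, 0], [-3, -1, 0]]. v must be orthogonal to every row; (row 1) × (row 2) = [0, 0, 2], so take v_3 = [0, 0, -1]^T.
V = [v_1 v_2 v_3] = [[1, 0, 0], [-5, 1, 0], [-1, 1, -1]] has det V = -1, so V^{-1} = adj(V)/det V = [[1, 0, 0], [5, 1, 0], [4, 1, -1]].
Modal coordinates z(0) = V^{-1} x(0): 1·3 + 0·3 + 0·0 = 3; 5·3 + 1·3 + 0·0 = 18; 4·3 + 1·3 + (-1)·0 = 15; so z(0) = [3, 18, 15]^T.
x_3(t) = Σ_i (v_i)_3 · z_i(0) · e^{λ_i t} (row 3 of V times the modal terms).
x_3(0.8) = (-1)·3·e^{-5·0.8} + 1·18·e^{-4·0.8} + (-1)·15·e^{-3·0.8} = (-3)·0.018316 + 18·0.040762 + (-15)·0.090718 = -0.6820.

-0.6820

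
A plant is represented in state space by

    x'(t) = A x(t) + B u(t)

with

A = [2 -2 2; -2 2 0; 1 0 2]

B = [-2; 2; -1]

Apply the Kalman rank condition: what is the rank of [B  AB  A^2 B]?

AB = [[-10], [8], [-4]]
A^2B = [[-44], [36], [-18]]
Controllability matrix C = [B  AB  A^2B] = [[-2, -10, -44], [2, 8, 36], [-1, -4, -18]]
The rows r1, r2, r3 of C are linearly dependent: r2 + 2·r3 = 0 (check each entry), so rank(C) ≤ 2.
The 2×2 minor from rows 1, 2, columns 1, 2 is (-2)·8 - (-10)·2 = -16 - (-20) = 4 ≠ 0, so rank(C) = 2.
rank(C) = 2 < n = 3, so the pair (A, B) is not completely controllable.

2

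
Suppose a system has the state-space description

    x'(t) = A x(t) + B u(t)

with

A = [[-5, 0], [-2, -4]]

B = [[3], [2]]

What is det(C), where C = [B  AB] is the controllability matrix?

-12

AB = [[-15], [-14]]
Controllability matrix C = [B  AB] = [[3, -15], [2, -14]]
det(C) = 3·(-14) - (-15)·2 = -42 - (-30) = -12
Since det(C) ≠ 0, rank(C) = 2 and the system is completely controllable.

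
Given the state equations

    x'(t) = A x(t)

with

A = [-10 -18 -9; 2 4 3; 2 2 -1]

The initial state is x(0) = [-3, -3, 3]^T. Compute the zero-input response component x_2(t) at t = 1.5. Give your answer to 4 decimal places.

-2.7495

det(sI - A) = s^3 - (tr A)s^2 + (M11 + M22 + M33)s - det A, where Mii is the 2×2 principal minor of A obtained by deleting row i and column i.
tr A = (-10) + 4 + (-1) = -7; M11 = 4·(-1) - 3·2 = -4 - 6 = -10; M22 = (-10)·(-1) - (-9)·2 = 10 - (-18) = 28; M33 = (-10)·4 - (-18)·2 = -40 - (-36) = -4; sum of minors = 14.
det A = (-10)·(4·(-1) - 3·2) - (-18)·(2·(-1) - 3·2) + (-9)·(2·2 - 4·2) = (-10)·(-10) - (-18)·(-8) + (-9)·(-4) = -8.
So p(s) = det(sI - A) = s^3 + 7s^2 + 14s + 8.
Rational-root test: any integer root divides 8. Testing small divisors, s = -1 works: p(-1) = -1 + 7 + (-14) + 8 = 0, so (s + 1) is a factor.
Dividing, p(s) = (s + 1)(s^2 + 6s + 8).
Factor s^2 + 6s + 8: two numbers with sum -6 and product 8 are -2 and -4, so s^2 + 6s + 8 = (s + 2)(s + 4).
Hence p(s) = (s + 1) (s + 2) (s + 4), with roots -4, -2, -1.
The eigenvalues -4, -2, -1 are distinct and real, so A is diagonalisable and x(t) = e^{At} x(0) = V diag(e^{λ_i t}) V^{-1} x(0), where the columns of V are the eigenvectors.
λ = -4: A - (-4)I = [[-6, -18, -9], [2, 8, 3], [2, 2, 3]]. v must be orthogonal to every row; (row 1) × (row 2) = [18, 0, -12], so take v_1 = [3, 0, -2]^T.
λ = -2: A - (-2)I = [[-8, -18, -9], [2, 6, 3], [2, 2, 1]]. v must be orthogonal to every row; (row 1) × (row 2) = [0, 6, -12], so take v_2 = [0, 1, -2]^T.
λ = -1: A - (-1)I = [[-9, -18, -9], [2, 5, 3], [2, 2, 0]]. v must be orthogonal to every row; (row 1) × (row 2) = [-9, 9, -9], so take v_3 = [1, -1, 1]^T.
V = [v_1 v_2 v_3] = [[3, 0, 1], [0, 1, -1], [-2, -2, 1]] has det V = -1, so V^{-1} = adj(V)/det V = [[1, 2, 1], [-2, -5, -3], [-2, -6, -3]].
Modal coordinates z(0) = V^{-1} x(0): 1·(-3) + 2·(-3) + 1·3 = -6; (-2)·(-3) + (-5)·(-3) + (-3)·3 = 12; (-2)·(-3) + (-6)·(-3) + (-3)·3 = 15; so z(0) = [-6, 12, 15]^T.
x_2(t) = Σ_i (v_i)_2 · z_i(0) · e^{λ_i t} (row 2 of V times the modal terms).
x_2(1.5) = 0·(-6)·e^{-4·1.5} + 1·12·e^{-2·1.5} + (-1)·15·e^{-1·1.5} = 0·0.002479 + 12·0.049787 + (-15)·0.223130 = -2.7495.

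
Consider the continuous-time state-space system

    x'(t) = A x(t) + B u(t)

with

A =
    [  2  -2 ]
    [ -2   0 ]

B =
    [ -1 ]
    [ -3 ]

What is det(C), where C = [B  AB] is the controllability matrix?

10

AB = [[4], [2]]
Controllability matrix C = [B  AB] = [[-1, 4], [-3, 2]]
det(C) = (-1)·2 - 4·(-3) = -2 - (-12) = 10
Since det(C) ≠ 0, rank(C) = 2 and the system is completely controllable.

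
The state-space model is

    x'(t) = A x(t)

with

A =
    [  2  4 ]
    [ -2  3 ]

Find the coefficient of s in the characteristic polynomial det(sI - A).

-5

For a 2×2 matrix, det(sI - A) = s^2 - (tr A)s + det A.
tr A = 5, det A = 14.
So p(s) = s^2 - 5s + 14.
The coefficient of s is -5.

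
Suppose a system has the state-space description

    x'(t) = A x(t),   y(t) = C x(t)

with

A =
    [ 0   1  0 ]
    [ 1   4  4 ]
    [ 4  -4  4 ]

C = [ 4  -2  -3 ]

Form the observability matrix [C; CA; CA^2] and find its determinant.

CA = [[-14, 8, -20]]
CA^2 = [[-72, 98, -48]]
Observability matrix O = [C; CA; CA^2] = [[4, -2, -3], [-14, 8, -20], [-72, 98, -48]]
Expanding along the first row, det(O) = 4·(8·(-48) - (-20)·98) - (-2)·((-14)·(-48) - (-20)·(-72)) + (-3)·((-14)·98 - 8·(-72)) = 4·1576 - (-2)·(-768) + (-3)·(-796) = 7156
Since det(O) ≠ 0, rank(O) = 3 and the system is completely observable.

7156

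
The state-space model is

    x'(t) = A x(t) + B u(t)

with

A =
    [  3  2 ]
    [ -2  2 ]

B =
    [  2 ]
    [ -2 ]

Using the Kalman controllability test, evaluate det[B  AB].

-12

AB = [[2], [-8]]
Controllability matrix C = [B  AB] = [[2, 2], [-2, -8]]
det(C) = 2·(-8) - 2·(-2) = -16 - (-4) = -12
Since det(C) ≠ 0, rank(C) = 2 and the system is completely controllable.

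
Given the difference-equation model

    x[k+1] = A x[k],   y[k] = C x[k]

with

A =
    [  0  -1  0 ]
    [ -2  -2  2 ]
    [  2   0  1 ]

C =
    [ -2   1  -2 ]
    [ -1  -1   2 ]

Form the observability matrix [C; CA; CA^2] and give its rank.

3

CA = [[-6, 0, 0], [6, 3, 0]]
CA^2 = [[0, 6, 0], [-6, -12, 6]]
Observability matrix O = [C; CA; CA^2] = [[-2, 1, -2], [-1, -1, 2], [-6, 0, 0], [6, 3, 0], [0, 6, 0], [-6, -12, 6]]
Take the 3×3 submatrix of O formed by rows 1, 2, 4: [[-2, 1, -2], [-1, -1, 2], [6, 3, 0]]. Its determinant is (-2)·((-1)·0 - 2·3) - 1·((-1)·0 - 2·6) + (-2)·((-1)·3 - (-1)·6) = (-2)·(-6) - 1·(-12) + (-2)·3 = 18 ≠ 0.
So rank(O) ≥ 3; since O has 3 columns, rank(O) = 3.
rank(O) = 3 = n, so the pair (A, C) is completely observable.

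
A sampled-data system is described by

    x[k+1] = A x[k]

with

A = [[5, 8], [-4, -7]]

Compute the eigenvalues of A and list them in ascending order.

det(zI - A) = z^2 - (tr A)z + det A, with tr A = 5 + (-7) = -2 and det A = 5·(-7) - 8·(-4) = -35 - (-32) = -3.
So p(z) = det(zI - A) = z^2 + 2z - 3.
Factor z^2 + 2z - 3: two numbers with sum -2 and product -3 are 1 and -3, so z^2 + 2z - 3 = (z - 1)(z + 3).
Hence p(z) = (z - 1) (z + 3), with roots -3, 1.

-3, 1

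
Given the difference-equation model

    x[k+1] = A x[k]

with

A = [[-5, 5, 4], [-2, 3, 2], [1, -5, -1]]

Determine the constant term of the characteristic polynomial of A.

7

Expand det(zI - A) for the 3×3 matrix.
p(z) = z^3 + 3z^2 + 3z + 7.
(Check: constant term = det(-A) = (-1)^3 det A = 7; coefficient of z^2 = -tr A = 3.)
The constant term is 7.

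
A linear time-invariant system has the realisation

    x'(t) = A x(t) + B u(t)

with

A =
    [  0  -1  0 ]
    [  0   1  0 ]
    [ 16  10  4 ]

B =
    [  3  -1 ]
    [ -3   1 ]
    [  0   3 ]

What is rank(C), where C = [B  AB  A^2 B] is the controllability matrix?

2

AB = [[3, -1], [-3, 1], [18, 6]]
A^2B = [[3, -1], [-3, 1], [90, 18]]
Controllability matrix C = [B  AB  A^2B] = [[3, -1, 3, -1, 3, -1], [-3, 1, -3, 1, -3, 1], [0, 3, 18, 6, 90, 18]]
The rows r1, r2, r3 of C are linearly dependent: r1 + r2 = 0 (check each entry), so rank(C) ≤ 2.
The 2×2 minor from rows 1, 3, columns 1, 2 is 3·3 - (-1)·0 = 9 - 0 = 9 ≠ 0, so rank(C) = 2.
rank(C) = 2 < n = 3, so the pair (A, B) is not completely controllable.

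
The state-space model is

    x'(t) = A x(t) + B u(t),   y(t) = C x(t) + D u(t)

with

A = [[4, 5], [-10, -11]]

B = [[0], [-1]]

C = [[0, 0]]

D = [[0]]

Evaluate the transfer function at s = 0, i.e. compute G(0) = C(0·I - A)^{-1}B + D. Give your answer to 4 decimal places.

0.0000

G(0) = C(-A)^{-1}B + D = -C A^{-1} B + D.
det A = 6, so A^{-1} = (1/6)·adj(A) = [[-11/6, -5/6], [5/3, 2/3]]
A^{-1} B = [5/6, -2/3]^T
C A^{-1} B = 0
G(0) = D - C A^{-1} B = 0 - (0) = 0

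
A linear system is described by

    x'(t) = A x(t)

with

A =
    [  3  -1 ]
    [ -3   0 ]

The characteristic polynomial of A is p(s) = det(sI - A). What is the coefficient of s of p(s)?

For a 2×2 matrix, det(sI - A) = s^2 - (tr A)s + det A.
tr A = 3, det A = -3.
So p(s) = s^2 - 3s - 3.
The coefficient of s is -3.

-3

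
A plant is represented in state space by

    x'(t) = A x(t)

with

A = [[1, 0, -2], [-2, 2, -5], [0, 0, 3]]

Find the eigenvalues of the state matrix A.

1, 2, 3

det(sI - A) = s^3 - (tr A)s^2 + (M11 + M22 + M33)s - det A, where Mii is the 2×2 principal minor of A obtained by deleting row i and column i.
tr A = 1 + 2 + 3 = 6; M11 = 2·3 - (-5)·0 = 6 - 0 = 6; M22 = 1·3 - (-2)·0 = 3 - 0 = 3; M33 = 1·2 - 0·(-2) = 2 - 0 = 2; sum of minors = 11.
det A = 1·(2·3 - (-5)·0) - 0·((-2)·3 - (-5)·0) + (-2)·((-2)·0 - 2·0) = 1·6 - 0·(-6) + (-2)·0 = 6.
So p(s) = det(sI - A) = s^3 - 6s^2 + 11s - 6.
Rational-root test: any integer root divides -6. Testing small divisors, s = 1 works: p(1) = 1 + (-6) + 11 + (-6) = 0, so (s - 1) is a factor.
Dividing, p(s) = (s - 1)(s^2 - 5s + 6).
Factor s^2 - 5s + 6: two numbers with sum 5 and product 6 are 3 and 2, so s^2 - 5s + 6 = (s - 3)(s - 2).
Hence p(s) = (s - 3) (s - 2) (s - 1), with roots 1, 2, 3.
At least one eigenvalue has non-negative real part, so the system is not asymptotically stable.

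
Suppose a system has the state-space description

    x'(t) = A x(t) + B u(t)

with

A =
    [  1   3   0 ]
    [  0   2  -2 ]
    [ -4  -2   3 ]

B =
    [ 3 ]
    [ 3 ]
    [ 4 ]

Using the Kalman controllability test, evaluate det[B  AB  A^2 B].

AB = [[12], [-2], [-6]]
A^2B = [[6], [8], [-62]]
Controllability matrix C = [B  AB  A^2B] = [[3, 12, 6], [3, -2, 8], [4, -6, -62]]
Expanding along the first row, det(C) = 3·((-2)·(-62) - 8·(-6)) - 12·(3·(-62) - 8·4) + 6·(3·(-6) - (-2)·4) = 3·172 - 12·(-218) + 6·(-10) = 3072
Since det(C) ≠ 0, rank(C) = 3 and the system is completely controllable.

3072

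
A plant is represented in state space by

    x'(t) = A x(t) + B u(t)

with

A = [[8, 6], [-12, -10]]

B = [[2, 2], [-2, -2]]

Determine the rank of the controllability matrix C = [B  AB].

AB = [[4, 4], [-4, -4]]
Controllability matrix C = [B  AB] = [[2, 2, 4, 4], [-2, -2, -4, -4]]
Every column of C is a scalar multiple of column 1 = [2, -2] (multipliers 1, 1, 2, 2), so the columns span a one-dimensional space.
C ≠ 0, hence rank(C) = 1.
rank(C) = 1 < n = 2, so the pair (A, B) is not completely controllable.

1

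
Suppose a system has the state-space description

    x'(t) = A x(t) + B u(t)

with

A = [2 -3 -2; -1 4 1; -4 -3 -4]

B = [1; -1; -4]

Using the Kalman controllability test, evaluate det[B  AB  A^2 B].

AB = [[13], [-9], [15]]
A^2B = [[23], [-34], [-85]]
Controllability matrix C = [B  AB  A^2B] = [[1, 13, 23], [-1, -9, -34], [-4, 15, -85]]
Expanding along the first row, det(C) = 1·((-9)·(-85) - (-34)·15) - 13·((-1)·(-85) - (-34)·(-4)) + 23·((-1)·15 - (-9)·(-4)) = 1·1275 - 13·(-51) + 23·(-51) = 765
Since det(C) ≠ 0, rank(C) = 3 and the system is completely controllable.

765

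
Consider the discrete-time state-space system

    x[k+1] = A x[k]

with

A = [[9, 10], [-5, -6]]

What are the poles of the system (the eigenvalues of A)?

-1, 4

det(zI - A) = z^2 - (tr A)z + det A, with tr A = 9 + (-6) = 3 and det A = 9·(-6) - 10·(-5) = -54 - (-50) = -4.
So p(z) = det(zI - A) = z^2 - 3z - 4.
Factor z^2 - 3z - 4: two numbers with sum 3 and product -4 are 4 and -1, so z^2 - 3z - 4 = (z - 4)(z + 1).
Hence p(z) = (z - 4) (z + 1), with roots -1, 4.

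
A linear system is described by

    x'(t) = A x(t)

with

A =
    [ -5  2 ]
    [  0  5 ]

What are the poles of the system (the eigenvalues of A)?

-5, 5

det(sI - A) = s^2 - (tr A)s + det A, with tr A = (-5) + 5 = 0 and det A = (-5)·5 - 2·0 = -25 - 0 = -25.
So p(s) = det(sI - A) = s^2 - 25.
Factor s^2 - 25: two numbers with sum 0 and product -25 are 5 and -5, so s^2 - 25 = (s - 5)(s + 5).
Hence p(s) = (s - 5) (s + 5), with roots -5, 5.
At least one eigenvalue has non-negative real part, so the system is not asymptotically stable.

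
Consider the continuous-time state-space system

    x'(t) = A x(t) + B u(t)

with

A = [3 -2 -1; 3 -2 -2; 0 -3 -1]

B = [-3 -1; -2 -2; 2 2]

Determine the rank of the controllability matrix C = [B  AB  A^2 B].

AB = [[-7, -1], [-9, -3], [4, 4]]
A^2B = [[-7, -1], [-11, -5], [23, 5]]
Controllability matrix C = [B  AB  A^2B] = [[-3, -1, -7, -1, -7, -1], [-2, -2, -9, -3, -11, -5], [2, 2, 4, 4, 23, 5]]
Take the 3×3 submatrix of C formed by columns 1, 2, 3: [[-3, -1, -7], [-2, -2, -9], [2, 2, 4]]. Its determinant is (-3)·((-2)·4 - (-9)·2) - (-1)·((-2)·4 - (-9)·2) + (-7)·((-2)·2 - (-2)·2) = (-3)·10 - (-1)·10 + (-7)·0 = -20 ≠ 0.
So rank(C) ≥ 3; since C has 3 rows, rank(C) = 3.
rank(C) = 3 = n, so the pair (A, B) is completely controllable.

3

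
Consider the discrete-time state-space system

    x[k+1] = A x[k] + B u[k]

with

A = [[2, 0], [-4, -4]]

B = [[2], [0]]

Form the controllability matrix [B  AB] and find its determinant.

AB = [[4], [-8]]
Controllability matrix C = [B  AB] = [[2, 4], [0, -8]]
det(C) = 2·(-8) - 4·0 = -16 - 0 = -16
Since det(C) ≠ 0, rank(C) = 2 and the system is completely controllable.

-16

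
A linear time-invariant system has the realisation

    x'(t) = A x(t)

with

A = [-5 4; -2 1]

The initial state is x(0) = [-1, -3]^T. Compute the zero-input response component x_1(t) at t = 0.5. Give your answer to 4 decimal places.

-2.1401

det(sI - A) = s^2 - (tr A)s + det A, with tr A = (-5) + 1 = -4 and det A = (-5)·1 - 4·(-2) = -5 - (-8) = 3.
So p(s) = det(sI - A) = s^2 + 4s + 3.
Factor s^2 + 4s + 3: two numbers with sum -4 and product 3 are -1 and -3, so s^2 + 4s + 3 = (s + 1)(s + 3).
Hence p(s) = (s + 1) (s + 3), with roots -3, -1.
The eigenvalues -3, -1 are distinct and real, so A is diagonalisable and x(t) = e^{At} x(0) = V diag(e^{λ_i t}) V^{-1} x(0), where the columns of V are the eigenvectors.
λ = -3: A - (-3)I = [[-2, 4], [-2, 4]]. Row 1 gives (-2)·v1 + 4·v2 = 0, so take v_1 = [2, 1]^T.
λ = -1: A - (-1)I = [[-4, 4], [-2, 2]]. Row 1 gives (-4)·v1 + 4·v2 = 0, so take v_2 = [-1, -1]^T.
V = [v_1 v_2] = [[2, -1], [1, -1]] has det V = -1, so V^{-1} = adj(V)/det V = [[1, -1], [1, -2]].
Modal coordinates z(0) = V^{-1} x(0): 1·(-1) + (-1)·(-3) = 2; 1·(-1) + (-2)·(-3) = 5; so z(0) = [2, 5]^T.
x_1(t) = Σ_i (v_i)_1 · z_i(0) · e^{λ_i t} (row 1 of V times the modal terms).
x_1(0.5) = 2·2·e^{-3·0.5} + (-1)·5·e^{-1·0.5} = 4·0.223130 + (-5)·0.606531 = -2.1401.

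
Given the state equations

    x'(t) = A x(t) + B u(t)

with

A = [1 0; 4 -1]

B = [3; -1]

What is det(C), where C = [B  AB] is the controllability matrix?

42

AB = [[3], [13]]
Controllability matrix C = [B  AB] = [[3, 3], [-1, 13]]
det(C) = 3·13 - 3·(-1) = 39 - (-3) = 42
Since det(C) ≠ 0, rank(C) = 2 and the system is completely controllable.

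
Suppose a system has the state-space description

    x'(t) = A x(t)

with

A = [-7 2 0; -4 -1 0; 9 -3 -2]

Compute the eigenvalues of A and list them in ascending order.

det(sI - A) = s^3 - (tr A)s^2 + (M11 + M22 + M33)s - det A, where Mii is the 2×2 principal minor of A obtained by deleting row i and column i.
tr A = (-7) + (-1) + (-2) = -10; M11 = (-1)·(-2) - 0·(-3) = 2 - 0 = 2; M22 = (-7)·(-2) - 0·9 = 14 - 0 = 14; M33 = (-7)·(-1) - 2·(-4) = 7 - (-8) = 15; sum of minors = 31.
det A = (-7)·((-1)·(-2) - 0·(-3)) - 2·((-4)·(-2) - 0·9) + 0·((-4)·(-3) - (-1)·9) = (-7)·2 - 2·8 + 0·21 = -30.
So p(s) = det(sI - A) = s^3 + 10s^2 + 31s + 30.
Rational-root test: any integer root divides 30. Testing small divisors, s = -2 works: p(-2) = -8 + 40 + (-62) + 30 = 0, so (s + 2) is a factor.
Dividing, p(s) = (s + 2)(s^2 + 8s + 15).
Factor s^2 + 8s + 15: two numbers with sum -8 and product 15 are -3 and -5, so s^2 + 8s + 15 = (s + 3)(s + 5).
Hence p(s) = (s + 2) (s + 3) (s + 5), with roots -5, -3, -2.
All eigenvalues have negative real part, so the system is asymptotically stable.

-5, -3, -2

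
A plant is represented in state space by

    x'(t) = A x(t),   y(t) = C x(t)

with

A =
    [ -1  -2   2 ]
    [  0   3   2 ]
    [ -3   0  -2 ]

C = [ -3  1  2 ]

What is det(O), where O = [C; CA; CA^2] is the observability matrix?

-2364

CA = [[-3, 9, -8]]
CA^2 = [[27, 33, 28]]
Observability matrix O = [C; CA; CA^2] = [[-3, 1, 2], [-3, 9, -8], [27, 33, 28]]
Expanding along the first row, det(O) = (-3)·(9·28 - (-8)·33) - 1·((-3)·28 - (-8)·27) + 2·((-3)·33 - 9·27) = (-3)·516 - 1·132 + 2·(-342) = -2364
Since det(O) ≠ 0, rank(O) = 3 and the system is completely observable.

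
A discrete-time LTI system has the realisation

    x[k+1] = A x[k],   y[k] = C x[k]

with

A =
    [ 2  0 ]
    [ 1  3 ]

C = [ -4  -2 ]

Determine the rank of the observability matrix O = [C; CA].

2

CA = [[-10, -6]]
Observability matrix O = [C; CA] = [[-4, -2], [-10, -6]]
det(O) = (-4)·(-6) - (-2)·(-10) = 24 - 20 = 4 ≠ 0, so rank(O) = 2.
rank(O) = 2 = n, so the pair (A, C) is completely observable.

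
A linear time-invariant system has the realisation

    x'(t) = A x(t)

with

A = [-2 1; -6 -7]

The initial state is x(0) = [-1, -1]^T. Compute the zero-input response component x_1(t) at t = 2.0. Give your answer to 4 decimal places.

-0.0012

det(sI - A) = s^2 - (tr A)s + det A, with tr A = (-2) + (-7) = -9 and det A = (-2)·(-7) - 1·(-6) = 14 - (-6) = 20.
So p(s) = det(sI - A) = s^2 + 9s + 20.
Factor s^2 + 9s + 20: two numbers with sum -9 and product 20 are -4 and -5, so s^2 + 9s + 20 = (s + 4)(s + 5).
Hence p(s) = (s + 4) (s + 5), with roots -5, -4.
The eigenvalues -5, -4 are distinct and real, so A is diagonalisable and x(t) = e^{At} x(0) = V diag(e^{λ_i t}) V^{-1} x(0), where the columns of V are the eigenvectors.
λ = -5: A - (-5)I = [[3, 1], [-6, -2]]. Row 1 gives 3·v1 + 1·v2 = 0, so take v_1 = [-1, 3]^T.
λ = -4: A - (-4)I = [[2, 1], [-6, -3]]. Row 1 gives 2·v1 + 1·v2 = 0, so take v_2 = [-1, 2]^T.
V = [v_1 v_2] = [[-1, -1], [3, 2]] has det V = 1, so V^{-1} = adj(V)/det V = [[2, 1], [-3, -1]].
Modal coordinates z(0) = V^{-1} x(0): 2·(-1) + 1·(-1) = -3; (-3)·(-1) + (-1)·(-1) = 4; so z(0) = [-3, 4]^T.
x_1(t) = Σ_i (v_i)_1 · z_i(0) · e^{λ_i t} (row 1 of V times the modal terms).
x_1(2.0) = (-1)·(-3)·e^{-5·2.0} + (-1)·4·e^{-4·2.0} = 3·0.000045 + (-4)·0.000335 = -0.0012.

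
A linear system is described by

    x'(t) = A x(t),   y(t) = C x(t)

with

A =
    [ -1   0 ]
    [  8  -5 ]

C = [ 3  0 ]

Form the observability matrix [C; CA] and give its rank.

1

CA = [[-3, 0]]
Observability matrix O = [C; CA] = [[3, 0], [-3, 0]]
Every row of O is a scalar multiple of row 1 = [3, 0] (multipliers 1, -1), so the rows span a one-dimensional space.
O ≠ 0, hence rank(O) = 1.
rank(O) = 1 < n = 2, so the pair (A, C) is not completely observable.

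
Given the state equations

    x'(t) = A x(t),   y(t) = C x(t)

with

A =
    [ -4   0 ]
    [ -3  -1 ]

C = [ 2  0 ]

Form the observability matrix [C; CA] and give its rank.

1

CA = [[-8, 0]]
Observability matrix O = [C; CA] = [[2, 0], [-8, 0]]
Every row of O is a scalar multiple of row 1 = [2, 0] (multipliers 1, -4), so the rows span a one-dimensional space.
O ≠ 0, hence rank(O) = 1.
rank(O) = 1 < n = 2, so the pair (A, C) is not completely observable.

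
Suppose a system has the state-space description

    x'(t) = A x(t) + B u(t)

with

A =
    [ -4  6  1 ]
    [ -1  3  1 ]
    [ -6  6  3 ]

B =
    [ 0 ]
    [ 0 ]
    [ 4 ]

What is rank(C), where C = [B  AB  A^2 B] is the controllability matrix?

2

AB = [[4], [4], [12]]
A^2B = [[20], [20], [36]]
Controllability matrix C = [B  AB  A^2B] = [[0, 4, 20], [0, 4, 20], [4, 12, 36]]
The rows r1, r2, r3 of C are linearly dependent: -r1 + r2 = 0 (check each entry), so rank(C) ≤ 2.
The 2×2 minor from rows 1, 3, columns 1, 2 is 0·12 - 4·4 = 0 - 16 = -16 ≠ 0, so rank(C) = 2.
rank(C) = 2 < n = 3, so the pair (A, B) is not completely controllable.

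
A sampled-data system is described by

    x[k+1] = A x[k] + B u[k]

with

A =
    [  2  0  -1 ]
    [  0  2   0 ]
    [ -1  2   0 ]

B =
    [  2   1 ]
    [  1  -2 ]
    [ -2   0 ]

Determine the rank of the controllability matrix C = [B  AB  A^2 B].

3

AB = [[6, 2], [2, -4], [0, -5]]
A^2B = [[12, 9], [4, -8], [-2, -10]]
Controllability matrix C = [B  AB  A^2B] = [[2, 1, 6, 2, 12, 9], [1, -2, 2, -4, 4, -8], [-2, 0, 0, -5, -2, -10]]
Take the 3×3 submatrix of C formed by columns 1, 2, 3: [[2, 1, 6], [1, -2, 2], [-2, 0, 0]]. Its determinant is 2·((-2)·0 - 2·0) - 1·(1·0 - 2·(-2)) + 6·(1·0 - (-2)·(-2)) = 2·0 - 1·4 + 6·(-4) = -28 ≠ 0.
So rank(C) ≥ 3; since C has 3 rows, rank(C) = 3.
rank(C) = 3 = n, so the pair (A, B) is completely controllable.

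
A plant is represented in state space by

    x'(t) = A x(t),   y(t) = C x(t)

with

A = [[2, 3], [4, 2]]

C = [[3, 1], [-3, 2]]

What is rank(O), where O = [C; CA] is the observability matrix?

2

CA = [[10, 11], [2, -5]]
Observability matrix O = [C; CA] = [[3, 1], [-3, 2], [10, 11], [2, -5]]
Take the 2×2 submatrix of O formed by rows 1, 2: [[3, 1], [-3, 2]]. Its determinant is 3·2 - 1·(-3) = 6 - (-3) = 9 ≠ 0.
So rank(O) ≥ 2; since O has 2 columns, rank(O) = 2.
rank(O) = 2 = n, so the pair (A, C) is completely observable.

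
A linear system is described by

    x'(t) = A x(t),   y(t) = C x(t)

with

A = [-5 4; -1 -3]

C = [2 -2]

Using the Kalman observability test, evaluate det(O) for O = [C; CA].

CA = [[-8, 14]]
Observability matrix O = [C; CA] = [[2, -2], [-8, 14]]
det(O) = 2·14 - (-2)·(-8) = 28 - 16 = 12
Since det(O) ≠ 0, rank(O) = 2 and the system is completely observable.

12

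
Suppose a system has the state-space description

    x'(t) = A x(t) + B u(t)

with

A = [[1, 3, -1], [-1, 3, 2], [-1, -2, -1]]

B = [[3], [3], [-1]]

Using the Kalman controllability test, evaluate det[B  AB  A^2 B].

-496

AB = [[13], [4], [-8]]
A^2B = [[33], [-17], [-13]]
Controllability matrix C = [B  AB  A^2B] = [[3, 13, 33], [3, 4, -17], [-1, -8, -13]]
Expanding along the first row, det(C) = 3·(4·(-13) - (-17)·(-8)) - 13·(3·(-13) - (-17)·(-1)) + 33·(3·(-8) - 4·(-1)) = 3·(-188) - 13·(-56) + 33·(-20) = -496
Since det(C) ≠ 0, rank(C) = 3 and the system is completely controllable.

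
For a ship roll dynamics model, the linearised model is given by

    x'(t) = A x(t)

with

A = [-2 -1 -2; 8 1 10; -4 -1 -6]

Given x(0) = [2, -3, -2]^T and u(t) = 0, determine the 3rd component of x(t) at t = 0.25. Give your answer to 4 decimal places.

-1.2257

det(sI - A) = s^3 - (tr A)s^2 + (M11 + M22 + M33)s - det A, where Mii is the 2×2 principal minor of A obtained by deleting row i and column i.
tr A = (-2) + 1 + (-6) = -7; M11 = 1·(-6) - 10·(-1) = -6 - (-10) = 4; M22 = (-2)·(-6) - (-2)·(-4) = 12 - 8 = 4; M33 = (-2)·1 - (-1)·8 = -2 - (-8) = 6; sum of minors = 14.
det A = (-2)·(1·(-6) - 10·(-1)) - (-1)·(8·(-6) - 10·(-4)) + (-2)·(8·(-1) - 1·(-4)) = (-2)·4 - (-1)·(-8) + (-2)·(-4) = -8.
So p(s) = det(sI - A) = s^3 + 7s^2 + 14s + 8.
Rational-root test: any integer root divides 8. Testing small divisors, s = -1 works: p(-1) = -1 + 7 + (-14) + 8 = 0, so (s + 1) is a factor.
Dividing, p(s) = (s + 1)(s^2 + 6s + 8).
Factor s^2 + 6s + 8: two numbers with sum -6 and product 8 are -2 and -4, so s^2 + 6s + 8 = (s + 2)(s + 4).
Hence p(s) = (s + 1) (s + 2) (s + 4), with roots -4, -2, -1.
The eigenvalues -4, -2, -1 are distinct and real, so A is diagonalisable and x(t) = e^{At} x(0) = V diag(e^{λ_i t}) V^{-1} x(0), where the columns of V are the eigenvectors.
λ = -4: A - (-4)I = [[2, -1, -2], [8, 5, 10], [-4, -1, -2]]. v must be orthogonal to every row; (row 1) × (row 2) = [0, -36, 18], so take v_1 = [0, -2, 1]^T.
λ = -2: A - (-2)I = [[0, -1, -2], [8, 3, 10], [-4, -1, -4]]. v must be orthogonal to every row; (row 1) × (row 2) = [-4, -16, 8], so take v_2 = [1, 4, -2]^T.
λ = -1: A - (-1)I = [[-1, -1, -2], [8, 2, 10], [-4, -1, -5]]. v must be orthogonal to every row; (row 1) × (row 2) = [-6, -6, 6], so take v_3 = [-1, -1, 1]^T.
V = [v_1 v_2 v_3] = [[0, 1, -1], [-2, 4, -1], [1, -2, 1]] has det V = 1, so V^{-1} = adj(V)/det V = [[2, 1, 3], [1, 1, 2], [0, 1, 2]].
Modal coordinates z(0) = V^{-1} x(0): 2·2 + 1·(-3) + 3·(-2) = -5; 1·2 + 1·(-3) + 2·(-2) = -5; 0·2 + 1·(-3) + 2·(-2) = -7; so z(0) = [-5, -5, -7]^T.
x_3(t) = Σ_i (v_i)_3 · z_i(0) · e^{λ_i t} (row 3 of V times the modal terms).
x_3(0.25) = 1·(-5)·e^{-4·0.25} + (-2)·(-5)·e^{-2·0.25} + 1·(-7)·e^{-1·0.25} = (-5)·0.367879 + 10·0.606531 + (-7)·0.778801 = -1.2257.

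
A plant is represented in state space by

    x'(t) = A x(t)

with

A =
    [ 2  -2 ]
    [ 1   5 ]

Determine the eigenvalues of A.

3, 4

det(sI - A) = s^2 - (tr A)s + det A, with tr A = 2 + 5 = 7 and det A = 2·5 - (-2)·1 = 10 - (-2) = 12.
So p(s) = det(sI - A) = s^2 - 7s + 12.
Factor s^2 - 7s + 12: two numbers with sum 7 and product 12 are 4 and 3, so s^2 - 7s + 12 = (s - 4)(s - 3).
Hence p(s) = (s - 4) (s - 3), with roots 3, 4.
At least one eigenvalue has non-negative real part, so the system is not asymptotically stable.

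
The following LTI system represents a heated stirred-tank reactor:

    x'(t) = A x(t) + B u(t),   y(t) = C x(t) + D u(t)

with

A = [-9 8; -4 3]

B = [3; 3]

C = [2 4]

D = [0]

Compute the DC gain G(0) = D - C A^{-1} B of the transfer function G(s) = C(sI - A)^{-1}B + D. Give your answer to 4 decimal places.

G(0) = C(-A)^{-1}B + D = -C A^{-1} B + D.
det A = 5, so A^{-1} = (1/5)·adj(A) = [[3/5, -8/5], [4/5, -9/5]]
A^{-1} B = [-3, -3]^T
C A^{-1} B = -18
G(0) = D - C A^{-1} B = 0 - (-18) = 18

18.0000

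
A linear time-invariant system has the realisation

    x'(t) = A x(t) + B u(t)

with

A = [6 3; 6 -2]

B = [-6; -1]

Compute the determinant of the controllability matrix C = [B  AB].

AB = [[-39], [-34]]
Controllability matrix C = [B  AB] = [[-6, -39], [-1, -34]]
det(C) = (-6)·(-34) - (-39)·(-1) = 204 - 39 = 165
Since det(C) ≠ 0, rank(C) = 2 and the system is completely controllable.

165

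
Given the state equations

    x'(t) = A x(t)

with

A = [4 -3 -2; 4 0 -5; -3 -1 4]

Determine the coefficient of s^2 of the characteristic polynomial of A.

Expand det(sI - A) for the 3×3 matrix.
p(s) = s^3 - 8s^2 + 17s + 9.
(Check: constant term = det(-A) = (-1)^3 det A = 9; coefficient of s^2 = -tr A = -8.)
The coefficient of s^2 is -8.

-8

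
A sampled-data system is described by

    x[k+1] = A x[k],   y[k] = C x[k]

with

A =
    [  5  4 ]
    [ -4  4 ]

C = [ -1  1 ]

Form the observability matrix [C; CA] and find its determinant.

9

CA = [[-9, 0]]
Observability matrix O = [C; CA] = [[-1, 1], [-9, 0]]
det(O) = (-1)·0 - 1·(-9) = 0 - (-9) = 9
Since det(O) ≠ 0, rank(O) = 2 and the system is completely observable.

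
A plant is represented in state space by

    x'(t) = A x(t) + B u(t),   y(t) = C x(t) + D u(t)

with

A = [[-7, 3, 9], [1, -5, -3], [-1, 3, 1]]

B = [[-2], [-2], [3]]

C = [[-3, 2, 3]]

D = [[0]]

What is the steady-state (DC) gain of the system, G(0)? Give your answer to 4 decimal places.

G(0) = C(-A)^{-1}B + D = -C A^{-1} B + D.
det A = -40, so A^{-1} = (1/-40)·adj(A) = [[-1/10, -3/5, -9/10], [-1/20, -1/20, 3/10], [1/20, -9/20, -4/5]]
A^{-1} B = [-13/10, 11/10, -8/5]^T
C A^{-1} B = 13/10
G(0) = D - C A^{-1} B = 0 - (13/10) = -13/10 ≈ -1.3000

-1.3000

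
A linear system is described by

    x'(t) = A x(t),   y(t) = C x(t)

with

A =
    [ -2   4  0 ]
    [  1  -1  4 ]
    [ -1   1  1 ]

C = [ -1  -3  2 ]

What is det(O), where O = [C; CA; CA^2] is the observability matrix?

CA = [[-3, 1, -10]]
CA^2 = [[17, -23, -6]]
Observability matrix O = [C; CA; CA^2] = [[-1, -3, 2], [-3, 1, -10], [17, -23, -6]]
Expanding along the first row, det(O) = (-1)·(1·(-6) - (-10)·(-23)) - (-3)·((-3)·(-6) - (-10)·17) + 2·((-3)·(-23) - 1·17) = (-1)·(-236) - (-3)·188 + 2·52 = 904
Since det(O) ≠ 0, rank(O) = 3 and the system is completely observable.

904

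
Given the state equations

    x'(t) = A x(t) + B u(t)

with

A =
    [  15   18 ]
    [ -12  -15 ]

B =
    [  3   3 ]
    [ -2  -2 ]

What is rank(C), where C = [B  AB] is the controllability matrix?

1

AB = [[9, 9], [-6, -6]]
Controllability matrix C = [B  AB] = [[3, 3, 9, 9], [-2, -2, -6, -6]]
Every column of C is a scalar multiple of column 1 = [3, -2] (multipliers 1, 1, 3, 3), so the columns span a one-dimensional space.
C ≠ 0, hence rank(C) = 1.
rank(C) = 1 < n = 2, so the pair (A, B) is not completely controllable.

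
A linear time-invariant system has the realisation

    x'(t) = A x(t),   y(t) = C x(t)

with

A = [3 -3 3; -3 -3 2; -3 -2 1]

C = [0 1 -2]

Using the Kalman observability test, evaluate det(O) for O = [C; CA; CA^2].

CA = [[3, 1, 0]]
CA^2 = [[6, -12, 11]]
Observability matrix O = [C; CA; CA^2] = [[0, 1, -2], [3, 1, 0], [6, -12, 11]]
Expanding along the first row, det(O) = 0·(1·11 - 0·(-12)) - 1·(3·11 - 0·6) + (-2)·(3·(-12) - 1·6) = 0·11 - 1·33 + (-2)·(-42) = 51
Since det(O) ≠ 0, rank(O) = 3 and the system is completely observable.

51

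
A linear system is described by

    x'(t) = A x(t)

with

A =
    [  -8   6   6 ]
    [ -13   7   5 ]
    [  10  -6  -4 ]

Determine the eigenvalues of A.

-5, -2, 2

det(sI - A) = s^3 - (tr A)s^2 + (M11 + M22 + M33)s - det A, where Mii is the 2×2 principal minor of A obtained by deleting row i and column i.
tr A = (-8) + 7 + (-4) = -5; M11 = 7·(-4) - 5·(-6) = -28 - (-30) = 2; M22 = (-8)·(-4) - 6·10 = 32 - 60 = -28; M33 = (-8)·7 - 6·(-13) = -56 - (-78) = 22; sum of minors = -4.
det A = (-8)·(7·(-4) - 5·(-6)) - 6·((-13)·(-4) - 5·10) + 6·((-13)·(-6) - 7·10) = (-8)·2 - 6·2 + 6·8 = 20.
So p(s) = det(sI - A) = s^3 + 5s^2 - 4s - 20.
Rational-root test: any integer root divides -20. Testing small divisors, s = -2 works: p(-2) = -8 + 20 + 8 + (-20) = 0, so (s + 2) is a factor.
Dividing, p(s) = (s + 2)(s^2 + 3s - 10).
Factor s^2 + 3s - 10: two numbers with sum -3 and product -10 are 2 and -5, so s^2 + 3s - 10 = (s - 2)(s + 5).
Hence p(s) = (s - 2) (s + 2) (s + 5), with roots -5, -2, 2.
At least one eigenvalue has non-negative real part, so the system is not asymptotically stable.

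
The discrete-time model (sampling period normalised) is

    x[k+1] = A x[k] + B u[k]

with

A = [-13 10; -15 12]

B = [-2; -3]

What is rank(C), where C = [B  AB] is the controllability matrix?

1

AB = [[-4], [-6]]
Controllability matrix C = [B  AB] = [[-2, -4], [-3, -6]]
Every column of C is a scalar multiple of column 1 = [-2, -3] (multipliers 1, 2), so the columns span a one-dimensional space.
C ≠ 0, hence rank(C) = 1.
rank(C) = 1 < n = 2, so the pair (A, B) is not completely controllable.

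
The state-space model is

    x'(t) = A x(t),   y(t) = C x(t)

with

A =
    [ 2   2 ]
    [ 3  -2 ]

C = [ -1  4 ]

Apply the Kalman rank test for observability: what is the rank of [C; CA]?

CA = [[10, -10]]
Observability matrix O = [C; CA] = [[-1, 4], [10, -10]]
det(O) = (-1)·(-10) - 4·10 = 10 - 40 = -30 ≠ 0, so rank(O) = 2.
rank(O) = 2 = n, so the pair (A, C) is completely observable.

2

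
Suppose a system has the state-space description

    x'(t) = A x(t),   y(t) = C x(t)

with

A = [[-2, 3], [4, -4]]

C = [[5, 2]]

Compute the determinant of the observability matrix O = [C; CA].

39

CA = [[-2, 7]]
Observability matrix O = [C; CA] = [[5, 2], [-2, 7]]
det(O) = 5·7 - 2·(-2) = 35 - (-4) = 39
Since det(O) ≠ 0, rank(O) = 2 and the system is completely observable.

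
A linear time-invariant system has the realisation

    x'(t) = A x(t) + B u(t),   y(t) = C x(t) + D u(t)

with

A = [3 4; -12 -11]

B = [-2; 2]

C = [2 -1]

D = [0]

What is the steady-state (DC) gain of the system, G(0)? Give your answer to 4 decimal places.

G(0) = C(-A)^{-1}B + D = -C A^{-1} B + D.
det A = 15, so A^{-1} = (1/15)·adj(A) = [[-11/15, -4/15], [4/5, 1/5]]
A^{-1} B = [14/15, -6/5]^T
C A^{-1} B = 46/15
G(0) = D - C A^{-1} B = 0 - (46/15) = -46/15 ≈ -3.0667

-3.0667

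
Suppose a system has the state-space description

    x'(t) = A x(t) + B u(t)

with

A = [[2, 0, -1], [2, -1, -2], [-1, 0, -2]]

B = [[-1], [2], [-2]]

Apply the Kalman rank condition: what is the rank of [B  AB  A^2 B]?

AB = [[0], [0], [5]]
A^2B = [[-5], [-10], [-10]]
Controllability matrix C = [B  AB  A^2B] = [[-1, 0, -5], [2, 0, -10], [-2, 5, -10]]
det(C) = (-1)·(0·(-10) - (-10)·5) - 0·(2·(-10) - (-10)·(-2)) + (-5)·(2·5 - 0·(-2)) = (-1)·50 - 0·(-40) + (-5)·10 = -100 ≠ 0, so rank(C) = 3.
rank(C) = 3 = n, so the pair (A, B) is completely controllable.

3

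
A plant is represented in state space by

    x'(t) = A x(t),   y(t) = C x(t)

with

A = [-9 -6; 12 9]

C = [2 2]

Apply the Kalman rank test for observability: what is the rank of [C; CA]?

1

CA = [[6, 6]]
Observability matrix O = [C; CA] = [[2, 2], [6, 6]]
Every row of O is a scalar multiple of row 1 = [2, 2] (multipliers 1, 3), so the rows span a one-dimensional space.
O ≠ 0, hence rank(O) = 1.
rank(O) = 1 < n = 2, so the pair (A, C) is not completely observable.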